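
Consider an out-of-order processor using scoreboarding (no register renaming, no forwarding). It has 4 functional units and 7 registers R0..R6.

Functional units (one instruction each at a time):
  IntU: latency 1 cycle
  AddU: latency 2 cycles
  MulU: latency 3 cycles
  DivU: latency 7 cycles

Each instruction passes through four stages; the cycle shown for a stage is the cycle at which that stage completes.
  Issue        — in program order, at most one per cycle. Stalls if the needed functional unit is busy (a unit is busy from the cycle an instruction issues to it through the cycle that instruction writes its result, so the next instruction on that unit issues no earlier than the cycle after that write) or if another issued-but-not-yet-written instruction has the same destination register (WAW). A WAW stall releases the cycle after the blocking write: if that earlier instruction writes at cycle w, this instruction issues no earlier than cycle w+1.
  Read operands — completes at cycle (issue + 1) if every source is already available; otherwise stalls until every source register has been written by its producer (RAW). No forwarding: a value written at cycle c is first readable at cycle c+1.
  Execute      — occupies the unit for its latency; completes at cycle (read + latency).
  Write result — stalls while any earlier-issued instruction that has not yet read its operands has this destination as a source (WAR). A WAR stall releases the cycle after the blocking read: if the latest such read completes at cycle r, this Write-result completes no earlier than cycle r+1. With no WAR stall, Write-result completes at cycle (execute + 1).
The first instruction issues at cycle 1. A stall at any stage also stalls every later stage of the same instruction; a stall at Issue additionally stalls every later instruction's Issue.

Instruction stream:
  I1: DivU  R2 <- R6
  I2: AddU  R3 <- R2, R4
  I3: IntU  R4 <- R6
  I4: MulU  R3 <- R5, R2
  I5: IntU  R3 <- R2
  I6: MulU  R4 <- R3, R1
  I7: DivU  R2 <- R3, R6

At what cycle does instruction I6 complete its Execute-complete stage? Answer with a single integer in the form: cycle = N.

c1: issue I1 (DivU)
c2: I1 read-ops, issue I2 (AddU)
c3: issue I3 (IntU)
c4: I3 read-ops
c5: I3 finished on IntU
c9: I1 finished on DivU
c10: I1→R2
c11: I2 read-ops
c12: I3→R4
c13: I2 finished on AddU
c14: I2→R3
c15: issue I4 (MulU)
c16: I4 read-ops
c19: I4 finished on MulU
c20: I4→R3
c21: issue I5 (IntU)
c22: I5 read-ops, issue I6 (MulU)
c23: I5 finished on IntU, issue I7 (DivU)
c24: I5→R3
c25: I6 read-ops, I7 read-ops
c28: I6 finished on MulU
c29: I6→R4
c32: I7 finished on DivU
c33: I7→R2

cycle = 28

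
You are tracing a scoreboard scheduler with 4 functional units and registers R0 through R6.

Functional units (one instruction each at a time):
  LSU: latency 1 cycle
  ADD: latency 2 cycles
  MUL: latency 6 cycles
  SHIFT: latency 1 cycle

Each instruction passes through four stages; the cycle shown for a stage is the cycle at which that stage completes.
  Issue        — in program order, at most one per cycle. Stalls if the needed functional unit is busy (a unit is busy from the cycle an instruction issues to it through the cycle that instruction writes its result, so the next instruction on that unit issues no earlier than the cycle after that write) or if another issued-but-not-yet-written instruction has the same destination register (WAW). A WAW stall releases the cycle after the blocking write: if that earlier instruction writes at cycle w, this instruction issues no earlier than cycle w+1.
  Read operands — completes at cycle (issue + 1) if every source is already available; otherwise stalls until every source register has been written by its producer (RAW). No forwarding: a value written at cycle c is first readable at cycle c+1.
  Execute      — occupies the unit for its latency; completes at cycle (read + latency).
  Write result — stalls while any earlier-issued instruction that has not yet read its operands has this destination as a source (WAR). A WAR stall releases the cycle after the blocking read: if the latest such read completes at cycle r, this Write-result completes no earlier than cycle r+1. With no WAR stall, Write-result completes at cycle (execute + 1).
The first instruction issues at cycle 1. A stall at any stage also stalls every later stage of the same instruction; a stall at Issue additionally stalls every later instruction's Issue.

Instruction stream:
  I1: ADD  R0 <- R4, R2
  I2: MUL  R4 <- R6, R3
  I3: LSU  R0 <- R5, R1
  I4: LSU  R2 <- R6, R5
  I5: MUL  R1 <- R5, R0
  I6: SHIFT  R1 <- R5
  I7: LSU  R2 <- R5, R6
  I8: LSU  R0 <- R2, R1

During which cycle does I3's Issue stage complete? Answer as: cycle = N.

cycle = 6

c1: I1 issues→ADD
c2: I1 reads | I2 issues→MUL
c3: I2 reads
c4: I1 exec-done
c5: I1 writes R0
c6: I3 issues→LSU
c7: I3 reads
c8: I3 exec-done
c9: I2 exec-done | I3 writes R0
c10: I2 writes R4 | I4 issues→LSU
c11: I4 reads | I5 issues→MUL
c12: I4 exec-done | I5 reads
c13: I4 writes R2
c18: I5 exec-done
c19: I5 writes R1
c20: I6 issues→SHIFT
c21: I6 reads | I7 issues→LSU
c22: I6 exec-done | I7 reads
c23: I6 writes R1 | I7 exec-done
c24: I7 writes R2
c25: I8 issues→LSU
c26: I8 reads
c27: I8 exec-done
c28: I8 writes R0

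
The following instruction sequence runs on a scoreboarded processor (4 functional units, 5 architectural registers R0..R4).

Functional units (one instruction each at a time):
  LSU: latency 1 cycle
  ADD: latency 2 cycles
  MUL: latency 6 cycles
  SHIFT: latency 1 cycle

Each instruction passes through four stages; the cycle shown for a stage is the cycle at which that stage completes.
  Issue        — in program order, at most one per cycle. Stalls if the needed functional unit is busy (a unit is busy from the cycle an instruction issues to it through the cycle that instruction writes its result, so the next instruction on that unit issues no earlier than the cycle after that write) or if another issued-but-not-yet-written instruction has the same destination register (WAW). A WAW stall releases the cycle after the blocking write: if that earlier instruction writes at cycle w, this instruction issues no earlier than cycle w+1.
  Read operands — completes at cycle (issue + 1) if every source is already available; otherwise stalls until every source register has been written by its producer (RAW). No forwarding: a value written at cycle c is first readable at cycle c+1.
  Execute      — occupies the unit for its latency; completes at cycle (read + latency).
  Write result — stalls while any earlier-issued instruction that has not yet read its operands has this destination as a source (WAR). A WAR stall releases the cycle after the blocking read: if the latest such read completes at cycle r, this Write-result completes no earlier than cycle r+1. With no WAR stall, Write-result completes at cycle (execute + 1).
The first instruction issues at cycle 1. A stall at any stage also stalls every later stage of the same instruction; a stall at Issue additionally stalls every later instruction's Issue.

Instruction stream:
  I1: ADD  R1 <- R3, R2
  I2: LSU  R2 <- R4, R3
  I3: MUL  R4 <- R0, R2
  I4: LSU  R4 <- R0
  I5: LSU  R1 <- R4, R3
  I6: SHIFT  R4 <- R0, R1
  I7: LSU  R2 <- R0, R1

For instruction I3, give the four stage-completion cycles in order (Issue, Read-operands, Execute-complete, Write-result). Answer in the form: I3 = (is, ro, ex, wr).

I3 = (3, 6, 12, 13)

I1 -> (1, 2, 4, 5)
I2 -> (2, 3, 4, 5)
I3 -> (3, 6, 12, 13)  // RAW R2: wait I2 write@5
I4 -> (14, 15, 16, 17)  // WAW R4: wait I3 write@13
I5 -> (18, 19, 20, 21)  // struct: LSU busy until I4 writes@17
I6 -> (19, 22, 23, 24)  // RAW R1: wait I5 write@21
I7 -> (22, 23, 24, 25)  // struct: LSU busy until I5 writes@21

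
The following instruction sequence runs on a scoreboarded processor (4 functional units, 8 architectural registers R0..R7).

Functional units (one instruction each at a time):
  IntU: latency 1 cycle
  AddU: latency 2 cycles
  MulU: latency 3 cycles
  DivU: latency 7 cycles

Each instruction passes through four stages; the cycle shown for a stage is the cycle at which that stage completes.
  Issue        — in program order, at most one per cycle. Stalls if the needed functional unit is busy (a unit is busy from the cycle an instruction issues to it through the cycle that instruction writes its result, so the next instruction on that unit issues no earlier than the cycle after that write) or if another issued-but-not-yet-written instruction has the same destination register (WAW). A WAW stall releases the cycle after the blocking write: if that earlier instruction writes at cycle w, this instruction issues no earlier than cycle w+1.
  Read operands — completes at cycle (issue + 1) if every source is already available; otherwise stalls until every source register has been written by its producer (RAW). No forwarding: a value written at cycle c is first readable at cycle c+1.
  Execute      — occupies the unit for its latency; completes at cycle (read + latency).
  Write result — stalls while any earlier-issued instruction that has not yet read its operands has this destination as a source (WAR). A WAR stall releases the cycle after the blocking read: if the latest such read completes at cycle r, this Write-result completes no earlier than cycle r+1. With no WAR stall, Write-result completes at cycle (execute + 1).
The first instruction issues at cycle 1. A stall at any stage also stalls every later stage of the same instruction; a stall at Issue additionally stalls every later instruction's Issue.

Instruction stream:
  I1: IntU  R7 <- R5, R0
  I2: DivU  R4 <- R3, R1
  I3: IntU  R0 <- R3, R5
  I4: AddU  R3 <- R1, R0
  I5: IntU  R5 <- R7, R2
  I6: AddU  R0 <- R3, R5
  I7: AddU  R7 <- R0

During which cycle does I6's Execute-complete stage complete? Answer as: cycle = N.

1) issue 1, read 2, done 3, write 4
2) issue 2, read 3, done 10, write 11
3) issue 5, read 6, done 7, write 8  <struct: IntU busy until I1 writes@4>
4) issue 6, read 9, done 11, write 12  <RAW R0: wait I3 write@8>
5) issue 9, read 10, done 11, write 12  <struct: IntU busy until I3 writes@8>
6) issue 13, read 14, done 16, write 17  <struct: AddU busy until I4 writes@12>
7) issue 18, read 19, done 21, write 22  <struct: AddU busy until I6 writes@17>

cycle = 16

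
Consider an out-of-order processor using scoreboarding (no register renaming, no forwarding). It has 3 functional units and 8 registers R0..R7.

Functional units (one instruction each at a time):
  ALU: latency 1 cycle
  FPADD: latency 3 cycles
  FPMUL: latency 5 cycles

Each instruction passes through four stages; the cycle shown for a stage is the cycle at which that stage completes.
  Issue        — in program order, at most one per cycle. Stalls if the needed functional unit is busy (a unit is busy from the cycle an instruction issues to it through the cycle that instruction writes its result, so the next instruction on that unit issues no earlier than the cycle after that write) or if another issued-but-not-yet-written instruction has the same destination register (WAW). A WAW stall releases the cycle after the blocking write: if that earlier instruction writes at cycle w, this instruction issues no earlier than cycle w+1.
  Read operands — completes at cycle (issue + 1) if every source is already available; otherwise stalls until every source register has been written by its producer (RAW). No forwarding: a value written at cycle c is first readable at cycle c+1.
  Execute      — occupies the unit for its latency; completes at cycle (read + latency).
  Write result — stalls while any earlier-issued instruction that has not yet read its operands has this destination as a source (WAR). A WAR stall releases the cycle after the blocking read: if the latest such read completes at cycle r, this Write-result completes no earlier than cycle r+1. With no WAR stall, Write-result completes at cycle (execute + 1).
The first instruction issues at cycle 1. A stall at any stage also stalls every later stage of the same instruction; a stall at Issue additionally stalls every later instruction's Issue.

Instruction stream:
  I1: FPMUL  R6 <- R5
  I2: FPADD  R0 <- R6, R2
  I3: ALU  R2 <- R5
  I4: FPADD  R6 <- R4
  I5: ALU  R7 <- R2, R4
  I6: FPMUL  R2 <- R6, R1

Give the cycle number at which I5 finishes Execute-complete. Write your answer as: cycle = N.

c1: I1 issues→FPMUL
c2: I1 reads | I2 issues→FPADD
c3: I3 issues→ALU
c4: I3 reads
c5: I3 exec-done
c7: I1 exec-done
c8: I1 writes R6
c9: I2 reads
c10: I3 writes R2
c12: I2 exec-done
c13: I2 writes R0
c14: I4 issues→FPADD
c15: I4 reads | I5 issues→ALU
c16: I5 reads | I6 issues→FPMUL
c17: I5 exec-done
c18: I4 exec-done | I5 writes R7
c19: I4 writes R6
c20: I6 reads
c25: I6 exec-done
c26: I6 writes R2

cycle = 17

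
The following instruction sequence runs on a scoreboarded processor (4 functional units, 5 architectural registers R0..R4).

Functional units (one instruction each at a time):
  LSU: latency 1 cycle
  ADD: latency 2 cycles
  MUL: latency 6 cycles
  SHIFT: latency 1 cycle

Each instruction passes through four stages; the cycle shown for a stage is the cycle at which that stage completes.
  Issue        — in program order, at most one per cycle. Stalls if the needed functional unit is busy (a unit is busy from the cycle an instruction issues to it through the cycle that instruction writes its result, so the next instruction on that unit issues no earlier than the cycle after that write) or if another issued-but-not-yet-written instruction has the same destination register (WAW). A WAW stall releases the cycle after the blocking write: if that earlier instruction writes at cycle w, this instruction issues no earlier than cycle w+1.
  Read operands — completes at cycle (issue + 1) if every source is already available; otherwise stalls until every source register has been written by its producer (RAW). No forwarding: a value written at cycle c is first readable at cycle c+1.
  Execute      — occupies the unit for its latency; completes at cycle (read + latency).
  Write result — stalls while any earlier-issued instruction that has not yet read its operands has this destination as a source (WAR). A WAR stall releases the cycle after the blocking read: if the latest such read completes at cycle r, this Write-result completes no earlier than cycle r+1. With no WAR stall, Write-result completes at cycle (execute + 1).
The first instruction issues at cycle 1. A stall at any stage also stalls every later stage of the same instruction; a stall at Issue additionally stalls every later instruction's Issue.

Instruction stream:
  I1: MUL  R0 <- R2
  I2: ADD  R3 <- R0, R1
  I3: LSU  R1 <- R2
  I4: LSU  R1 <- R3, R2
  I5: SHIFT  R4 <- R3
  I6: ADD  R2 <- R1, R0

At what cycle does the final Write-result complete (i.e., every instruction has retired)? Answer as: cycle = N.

[1] I1 issues→MUL
[2] I1 reads, I2 issues→ADD
[3] I3 issues→LSU
[4] I3 reads
[5] I3 exec-done
[8] I1 exec-done
[9] I1 writes R0
[10] I2 reads
[11] I3 writes R1
[12] I2 exec-done, I4 issues→LSU
[13] I2 writes R3, I5 issues→SHIFT
[14] I4 reads, I5 reads, I6 issues→ADD
[15] I4 exec-done, I5 exec-done
[16] I4 writes R1, I5 writes R4
[17] I6 reads
[19] I6 exec-done
[20] I6 writes R2

cycle = 20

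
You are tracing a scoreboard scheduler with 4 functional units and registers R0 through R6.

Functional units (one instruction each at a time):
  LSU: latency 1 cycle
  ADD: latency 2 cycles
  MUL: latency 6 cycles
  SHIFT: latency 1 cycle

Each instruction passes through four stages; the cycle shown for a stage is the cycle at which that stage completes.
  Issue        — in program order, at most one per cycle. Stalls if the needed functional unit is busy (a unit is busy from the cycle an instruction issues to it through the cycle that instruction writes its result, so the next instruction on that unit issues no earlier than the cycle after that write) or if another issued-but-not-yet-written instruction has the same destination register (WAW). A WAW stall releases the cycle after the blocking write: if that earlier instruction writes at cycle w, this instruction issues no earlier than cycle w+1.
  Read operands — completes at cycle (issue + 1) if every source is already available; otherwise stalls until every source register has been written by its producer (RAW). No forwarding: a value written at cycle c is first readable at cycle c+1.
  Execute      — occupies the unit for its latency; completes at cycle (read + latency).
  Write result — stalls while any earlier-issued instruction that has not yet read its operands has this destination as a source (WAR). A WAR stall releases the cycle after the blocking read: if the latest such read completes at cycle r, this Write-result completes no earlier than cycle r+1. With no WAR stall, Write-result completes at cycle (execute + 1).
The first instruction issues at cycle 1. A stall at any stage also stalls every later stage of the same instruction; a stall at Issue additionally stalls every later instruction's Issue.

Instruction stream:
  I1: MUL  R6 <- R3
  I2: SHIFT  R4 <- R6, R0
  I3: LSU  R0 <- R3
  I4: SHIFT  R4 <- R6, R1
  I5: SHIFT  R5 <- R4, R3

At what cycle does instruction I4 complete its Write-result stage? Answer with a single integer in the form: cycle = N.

cycle = 16

[1] I1 issues→MUL
[2] I1 reads | I2 issues→SHIFT
[3] I3 issues→LSU
[4] I3 reads
[5] I3 exec-done
[8] I1 exec-done
[9] I1 writes R6
[10] I2 reads
[11] I2 exec-done | I3 writes R0
[12] I2 writes R4
[13] I4 issues→SHIFT
[14] I4 reads
[15] I4 exec-done
[16] I4 writes R4
[17] I5 issues→SHIFT
[18] I5 reads
[19] I5 exec-done
[20] I5 writes R5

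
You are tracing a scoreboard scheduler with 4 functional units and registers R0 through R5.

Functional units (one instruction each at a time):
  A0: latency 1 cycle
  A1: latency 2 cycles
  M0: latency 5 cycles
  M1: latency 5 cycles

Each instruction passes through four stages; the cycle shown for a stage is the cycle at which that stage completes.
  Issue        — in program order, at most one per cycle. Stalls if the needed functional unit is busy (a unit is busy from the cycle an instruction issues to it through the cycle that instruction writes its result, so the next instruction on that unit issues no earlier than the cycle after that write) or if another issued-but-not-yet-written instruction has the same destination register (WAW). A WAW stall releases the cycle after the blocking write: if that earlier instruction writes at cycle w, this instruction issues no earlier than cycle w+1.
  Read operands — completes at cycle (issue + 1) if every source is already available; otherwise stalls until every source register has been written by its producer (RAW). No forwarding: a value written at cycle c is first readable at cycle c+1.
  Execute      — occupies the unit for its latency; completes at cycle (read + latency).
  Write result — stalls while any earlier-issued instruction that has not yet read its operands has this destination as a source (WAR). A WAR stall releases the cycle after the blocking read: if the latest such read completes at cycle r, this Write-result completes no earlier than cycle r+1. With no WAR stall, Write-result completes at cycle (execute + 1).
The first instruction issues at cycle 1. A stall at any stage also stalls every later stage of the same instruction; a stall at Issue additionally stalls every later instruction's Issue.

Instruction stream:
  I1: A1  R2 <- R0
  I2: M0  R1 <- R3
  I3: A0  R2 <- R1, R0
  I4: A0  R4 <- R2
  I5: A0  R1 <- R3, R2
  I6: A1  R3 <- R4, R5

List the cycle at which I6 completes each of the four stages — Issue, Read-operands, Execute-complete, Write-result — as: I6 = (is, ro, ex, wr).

I6 = (18, 19, 21, 22)

I1: IS=1 RO=2 EX=4 WR=5
I2: IS=2 RO=3 EX=8 WR=9
I3: IS=6 RO=10 EX=11 WR=12  [WAW R2: wait I1 write@5; RAW R1: wait I2 write@9]
I4: IS=13 RO=14 EX=15 WR=16  [struct: A0 busy until I3 writes@12]
I5: IS=17 RO=18 EX=19 WR=20  [struct: A0 busy until I4 writes@16]
I6: IS=18 RO=19 EX=21 WR=22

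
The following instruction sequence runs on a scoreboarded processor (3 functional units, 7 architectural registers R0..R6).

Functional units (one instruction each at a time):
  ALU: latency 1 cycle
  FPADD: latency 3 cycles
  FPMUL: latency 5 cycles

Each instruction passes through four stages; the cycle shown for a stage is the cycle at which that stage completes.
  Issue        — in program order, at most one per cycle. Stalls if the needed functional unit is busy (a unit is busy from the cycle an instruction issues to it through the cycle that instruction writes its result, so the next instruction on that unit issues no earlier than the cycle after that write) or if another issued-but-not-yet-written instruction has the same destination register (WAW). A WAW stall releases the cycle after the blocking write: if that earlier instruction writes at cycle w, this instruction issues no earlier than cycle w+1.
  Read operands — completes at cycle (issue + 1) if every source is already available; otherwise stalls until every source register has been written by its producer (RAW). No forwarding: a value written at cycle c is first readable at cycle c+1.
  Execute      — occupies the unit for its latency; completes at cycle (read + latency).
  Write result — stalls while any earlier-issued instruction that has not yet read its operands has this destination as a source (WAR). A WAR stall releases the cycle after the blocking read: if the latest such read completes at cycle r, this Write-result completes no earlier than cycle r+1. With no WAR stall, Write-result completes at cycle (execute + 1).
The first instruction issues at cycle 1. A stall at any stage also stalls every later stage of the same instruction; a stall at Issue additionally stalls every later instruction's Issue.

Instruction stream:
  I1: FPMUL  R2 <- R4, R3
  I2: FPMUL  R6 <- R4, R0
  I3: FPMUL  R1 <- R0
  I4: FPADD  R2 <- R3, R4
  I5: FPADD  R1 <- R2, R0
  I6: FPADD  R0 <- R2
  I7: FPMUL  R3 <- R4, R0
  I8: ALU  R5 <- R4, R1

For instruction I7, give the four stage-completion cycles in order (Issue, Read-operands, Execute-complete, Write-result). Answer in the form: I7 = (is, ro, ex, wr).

c1: I1→FPMUL
c2: I1 RO
c7: I1 EX
c8: I1 WR R2
c9: I2→FPMUL
c10: I2 RO
c15: I2 EX
c16: I2 WR R6
c17: I3→FPMUL
c18: I3 RO · I4→FPADD
c19: I4 RO
c22: I4 EX
c23: I3 EX · I4 WR R2
c24: I3 WR R1
c25: I5→FPADD
c26: I5 RO
c29: I5 EX
c30: I5 WR R1
c31: I6→FPADD
c32: I6 RO · I7→FPMUL
c33: I8→ALU
c34: I8 RO
c35: I6 EX · I8 EX
c36: I6 WR R0 · I8 WR R5
c37: I7 RO
c42: I7 EX
c43: I7 WR R3

I7 = (32, 37, 42, 43)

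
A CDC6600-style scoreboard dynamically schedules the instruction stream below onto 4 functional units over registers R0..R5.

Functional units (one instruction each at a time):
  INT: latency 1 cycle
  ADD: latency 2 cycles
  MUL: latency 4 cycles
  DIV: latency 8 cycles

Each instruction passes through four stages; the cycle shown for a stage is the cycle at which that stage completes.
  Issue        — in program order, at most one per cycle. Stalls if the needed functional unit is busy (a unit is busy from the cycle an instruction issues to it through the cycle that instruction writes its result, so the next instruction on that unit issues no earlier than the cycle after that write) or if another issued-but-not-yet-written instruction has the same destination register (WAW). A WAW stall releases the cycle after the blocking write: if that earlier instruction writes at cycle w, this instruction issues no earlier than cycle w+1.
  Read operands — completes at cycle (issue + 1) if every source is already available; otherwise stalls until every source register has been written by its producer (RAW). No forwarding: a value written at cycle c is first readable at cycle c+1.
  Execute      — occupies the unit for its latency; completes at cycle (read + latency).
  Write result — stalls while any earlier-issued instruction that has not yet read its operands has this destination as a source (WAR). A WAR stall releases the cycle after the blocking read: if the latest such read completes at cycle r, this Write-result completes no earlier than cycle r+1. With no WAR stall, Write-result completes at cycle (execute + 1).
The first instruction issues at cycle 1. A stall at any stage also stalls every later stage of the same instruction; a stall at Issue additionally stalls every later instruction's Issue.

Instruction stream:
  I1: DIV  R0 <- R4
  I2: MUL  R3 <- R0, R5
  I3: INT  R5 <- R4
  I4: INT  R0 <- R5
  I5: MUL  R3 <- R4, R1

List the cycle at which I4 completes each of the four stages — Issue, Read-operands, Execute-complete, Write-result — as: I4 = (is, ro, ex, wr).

I4 = (14, 15, 16, 17)

c1: I1→DIV
c2: I1 RO, I2→MUL
c3: I3→INT
c4: I3 RO
c5: I3 EX
c10: I1 EX
c11: I1 WR R0
c12: I2 RO
c13: I3 WR R5
c14: I4→INT
c15: I4 RO
c16: I2 EX, I4 EX
c17: I2 WR R3, I4 WR R0
c18: I5→MUL
c19: I5 RO
c23: I5 EX
c24: I5 WR R3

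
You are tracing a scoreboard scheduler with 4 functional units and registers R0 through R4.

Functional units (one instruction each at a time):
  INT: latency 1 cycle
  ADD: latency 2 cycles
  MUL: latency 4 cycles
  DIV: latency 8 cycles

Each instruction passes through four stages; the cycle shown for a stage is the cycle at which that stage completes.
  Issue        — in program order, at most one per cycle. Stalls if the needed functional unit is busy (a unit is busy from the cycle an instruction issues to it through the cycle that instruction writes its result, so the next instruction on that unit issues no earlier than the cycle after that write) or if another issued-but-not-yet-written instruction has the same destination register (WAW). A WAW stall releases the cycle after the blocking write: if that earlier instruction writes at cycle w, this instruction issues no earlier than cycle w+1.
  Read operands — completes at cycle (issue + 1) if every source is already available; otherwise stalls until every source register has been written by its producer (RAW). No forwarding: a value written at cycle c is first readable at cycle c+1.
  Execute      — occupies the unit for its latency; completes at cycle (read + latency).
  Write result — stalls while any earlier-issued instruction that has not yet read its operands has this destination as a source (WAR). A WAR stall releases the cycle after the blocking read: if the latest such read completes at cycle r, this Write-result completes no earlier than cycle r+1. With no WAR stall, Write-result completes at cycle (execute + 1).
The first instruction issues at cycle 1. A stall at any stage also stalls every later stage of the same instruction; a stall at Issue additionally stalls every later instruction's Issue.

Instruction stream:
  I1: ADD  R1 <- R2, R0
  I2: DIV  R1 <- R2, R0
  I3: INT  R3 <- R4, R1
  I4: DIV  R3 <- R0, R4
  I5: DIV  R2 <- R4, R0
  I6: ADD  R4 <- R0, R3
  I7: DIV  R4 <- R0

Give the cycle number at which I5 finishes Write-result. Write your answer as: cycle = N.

cycle = 41

[I1] 1/2/4/5
[I2] 6/7/15/16  (WAW R1: wait I1 write@5)
[I3] 7/17/18/19  (RAW R1: wait I2 write@16)
[I4] 20/21/29/30  (WAW R3: wait I3 write@19)
[I5] 31/32/40/41  (struct: DIV busy until I4 writes@30)
[I6] 32/33/35/36
[I7] 42/43/51/52  (struct: DIV busy until I5 writes@41)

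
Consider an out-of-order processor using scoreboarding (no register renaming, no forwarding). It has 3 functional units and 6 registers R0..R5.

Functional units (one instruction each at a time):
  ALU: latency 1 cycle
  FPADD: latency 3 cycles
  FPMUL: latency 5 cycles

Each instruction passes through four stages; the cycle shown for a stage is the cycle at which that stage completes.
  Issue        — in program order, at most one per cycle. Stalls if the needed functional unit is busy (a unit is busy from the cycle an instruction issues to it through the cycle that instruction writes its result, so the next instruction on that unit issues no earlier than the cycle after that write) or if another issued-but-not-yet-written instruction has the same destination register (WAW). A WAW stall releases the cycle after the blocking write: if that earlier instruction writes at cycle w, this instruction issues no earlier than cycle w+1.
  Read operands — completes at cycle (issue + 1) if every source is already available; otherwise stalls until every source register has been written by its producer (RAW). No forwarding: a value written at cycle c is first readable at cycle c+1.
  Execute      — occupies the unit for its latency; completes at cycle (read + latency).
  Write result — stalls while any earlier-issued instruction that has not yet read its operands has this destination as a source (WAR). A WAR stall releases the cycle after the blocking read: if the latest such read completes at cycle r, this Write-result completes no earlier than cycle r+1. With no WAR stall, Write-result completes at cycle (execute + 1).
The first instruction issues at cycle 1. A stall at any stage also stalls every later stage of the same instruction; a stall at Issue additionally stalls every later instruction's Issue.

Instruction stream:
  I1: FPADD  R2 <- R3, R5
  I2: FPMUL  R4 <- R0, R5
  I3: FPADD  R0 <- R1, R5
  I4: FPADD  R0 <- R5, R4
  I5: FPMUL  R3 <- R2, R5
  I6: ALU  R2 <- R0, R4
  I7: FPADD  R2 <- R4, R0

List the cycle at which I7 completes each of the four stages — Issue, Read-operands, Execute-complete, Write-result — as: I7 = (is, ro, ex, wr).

I7 = (22, 23, 26, 27)

[1] issue I1 (FPADD)
[2] I1 read-ops | issue I2 (FPMUL)
[3] I2 read-ops
[5] I1 finished on FPADD
[6] I1→R2
[7] issue I3 (FPADD)
[8] I2 finished on FPMUL | I3 read-ops
[9] I2→R4
[11] I3 finished on FPADD
[12] I3→R0
[13] issue I4 (FPADD)
[14] I4 read-ops | issue I5 (FPMUL)
[15] I5 read-ops | issue I6 (ALU)
[17] I4 finished on FPADD
[18] I4→R0
[19] I6 read-ops
[20] I5 finished on FPMUL | I6 finished on ALU
[21] I5→R3 | I6→R2
[22] issue I7 (FPADD)
[23] I7 read-ops
[26] I7 finished on FPADD
[27] I7→R2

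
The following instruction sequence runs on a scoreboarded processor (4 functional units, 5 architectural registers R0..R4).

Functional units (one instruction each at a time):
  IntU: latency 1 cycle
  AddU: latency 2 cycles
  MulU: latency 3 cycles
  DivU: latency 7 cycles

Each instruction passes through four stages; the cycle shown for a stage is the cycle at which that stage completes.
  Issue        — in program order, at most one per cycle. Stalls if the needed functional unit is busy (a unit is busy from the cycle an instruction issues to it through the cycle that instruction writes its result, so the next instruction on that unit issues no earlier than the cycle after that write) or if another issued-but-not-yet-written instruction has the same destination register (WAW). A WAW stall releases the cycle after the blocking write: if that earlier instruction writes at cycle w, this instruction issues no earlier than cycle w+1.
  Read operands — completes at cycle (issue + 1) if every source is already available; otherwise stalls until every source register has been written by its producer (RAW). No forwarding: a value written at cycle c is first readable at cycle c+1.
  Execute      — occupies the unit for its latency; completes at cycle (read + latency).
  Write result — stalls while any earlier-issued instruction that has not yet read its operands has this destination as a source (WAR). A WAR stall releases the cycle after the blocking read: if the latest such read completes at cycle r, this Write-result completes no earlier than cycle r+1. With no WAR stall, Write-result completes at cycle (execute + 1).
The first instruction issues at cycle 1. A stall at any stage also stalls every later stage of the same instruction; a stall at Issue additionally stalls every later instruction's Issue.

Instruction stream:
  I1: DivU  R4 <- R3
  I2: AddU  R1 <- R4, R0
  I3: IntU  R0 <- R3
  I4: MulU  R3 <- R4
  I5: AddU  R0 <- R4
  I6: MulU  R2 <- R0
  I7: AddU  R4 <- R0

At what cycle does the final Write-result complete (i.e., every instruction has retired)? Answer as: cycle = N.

  I1 | 1 | 2 | 9 | 10
  I2 | 2 | 11 | 13 | 14   RAW R4: wait I1 write@10
  I3 | 3 | 4 | 5 | 12   WAR R0: wait I2 read@11
  I4 | 4 | 11 | 14 | 15   RAW R4: wait I1 write@10
  I5 | 15 | 16 | 18 | 19   struct: AddU busy until I2 writes@14
  I6 | 16 | 20 | 23 | 24   RAW R0: wait I5 write@19
  I7 | 20 | 21 | 23 | 24   struct: AddU busy until I5 writes@19

cycle = 24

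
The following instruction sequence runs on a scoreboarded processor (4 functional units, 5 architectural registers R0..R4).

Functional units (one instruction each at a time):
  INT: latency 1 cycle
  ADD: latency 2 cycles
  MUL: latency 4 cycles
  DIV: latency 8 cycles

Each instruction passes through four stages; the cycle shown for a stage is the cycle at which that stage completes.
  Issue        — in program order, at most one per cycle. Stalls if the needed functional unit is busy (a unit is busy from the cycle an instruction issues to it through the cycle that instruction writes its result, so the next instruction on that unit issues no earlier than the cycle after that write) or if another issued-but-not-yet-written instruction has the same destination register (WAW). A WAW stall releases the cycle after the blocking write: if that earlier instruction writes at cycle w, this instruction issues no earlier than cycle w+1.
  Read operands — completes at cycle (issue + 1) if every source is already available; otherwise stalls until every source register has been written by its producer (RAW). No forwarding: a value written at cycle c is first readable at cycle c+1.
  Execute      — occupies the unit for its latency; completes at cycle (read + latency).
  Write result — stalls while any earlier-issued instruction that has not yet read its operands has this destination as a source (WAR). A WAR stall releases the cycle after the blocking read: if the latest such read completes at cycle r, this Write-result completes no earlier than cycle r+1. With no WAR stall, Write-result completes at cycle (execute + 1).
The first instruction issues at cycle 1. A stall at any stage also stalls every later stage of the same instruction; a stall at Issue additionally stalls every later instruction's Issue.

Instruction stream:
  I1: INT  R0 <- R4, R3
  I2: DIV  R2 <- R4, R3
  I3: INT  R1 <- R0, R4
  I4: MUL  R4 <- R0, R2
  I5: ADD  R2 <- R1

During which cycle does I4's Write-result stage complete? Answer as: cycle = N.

cycle = 18

t=1  I1 issues→INT
t=2  I1 reads · I2 issues→DIV
t=3  I1 exec-done · I2 reads
t=4  I1 writes R0
t=5  I3 issues→INT
t=6  I3 reads · I4 issues→MUL
t=7  I3 exec-done
t=8  I3 writes R1
t=11  I2 exec-done
t=12  I2 writes R2
t=13  I4 reads · I5 issues→ADD
t=14  I5 reads
t=16  I5 exec-done
t=17  I4 exec-done · I5 writes R2
t=18  I4 writes R4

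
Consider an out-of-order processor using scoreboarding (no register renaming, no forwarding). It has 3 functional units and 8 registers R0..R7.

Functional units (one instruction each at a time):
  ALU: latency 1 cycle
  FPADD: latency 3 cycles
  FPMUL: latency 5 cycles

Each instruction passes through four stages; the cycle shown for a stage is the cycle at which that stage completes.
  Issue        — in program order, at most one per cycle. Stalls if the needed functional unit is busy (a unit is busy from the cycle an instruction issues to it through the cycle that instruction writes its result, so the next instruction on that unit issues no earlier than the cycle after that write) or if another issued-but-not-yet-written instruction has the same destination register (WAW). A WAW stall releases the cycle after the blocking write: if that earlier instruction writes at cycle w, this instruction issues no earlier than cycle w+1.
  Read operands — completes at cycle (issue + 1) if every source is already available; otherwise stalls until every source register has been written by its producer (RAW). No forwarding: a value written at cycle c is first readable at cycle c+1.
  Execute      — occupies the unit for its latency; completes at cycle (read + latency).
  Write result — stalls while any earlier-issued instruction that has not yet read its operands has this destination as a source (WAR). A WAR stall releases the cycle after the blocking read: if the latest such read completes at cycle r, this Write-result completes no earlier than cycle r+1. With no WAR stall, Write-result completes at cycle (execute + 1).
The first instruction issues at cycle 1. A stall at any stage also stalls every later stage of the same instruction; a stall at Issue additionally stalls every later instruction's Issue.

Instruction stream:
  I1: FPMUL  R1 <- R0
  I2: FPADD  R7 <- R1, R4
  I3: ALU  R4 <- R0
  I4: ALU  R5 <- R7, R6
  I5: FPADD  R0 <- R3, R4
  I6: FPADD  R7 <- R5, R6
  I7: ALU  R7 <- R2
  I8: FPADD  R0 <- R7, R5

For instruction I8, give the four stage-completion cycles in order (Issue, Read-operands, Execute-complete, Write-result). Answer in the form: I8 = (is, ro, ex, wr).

[I1] 1/2/7/8
[I2] 2/9/12/13  (RAW R1: wait I1 write@8)
[I3] 3/4/5/10  (WAR R4: wait I2 read@9)
[I4] 11/14/15/16  (struct: ALU busy until I3 writes@10; RAW R7: wait I2 write@13)
[I5] 14/15/18/19  (struct: FPADD busy until I2 writes@13)
[I6] 20/21/24/25  (struct: FPADD busy until I5 writes@19)
[I7] 26/27/28/29  (WAW R7: wait I6 write@25)
[I8] 27/30/33/34  (RAW R7: wait I7 write@29)

I8 = (27, 30, 33, 34)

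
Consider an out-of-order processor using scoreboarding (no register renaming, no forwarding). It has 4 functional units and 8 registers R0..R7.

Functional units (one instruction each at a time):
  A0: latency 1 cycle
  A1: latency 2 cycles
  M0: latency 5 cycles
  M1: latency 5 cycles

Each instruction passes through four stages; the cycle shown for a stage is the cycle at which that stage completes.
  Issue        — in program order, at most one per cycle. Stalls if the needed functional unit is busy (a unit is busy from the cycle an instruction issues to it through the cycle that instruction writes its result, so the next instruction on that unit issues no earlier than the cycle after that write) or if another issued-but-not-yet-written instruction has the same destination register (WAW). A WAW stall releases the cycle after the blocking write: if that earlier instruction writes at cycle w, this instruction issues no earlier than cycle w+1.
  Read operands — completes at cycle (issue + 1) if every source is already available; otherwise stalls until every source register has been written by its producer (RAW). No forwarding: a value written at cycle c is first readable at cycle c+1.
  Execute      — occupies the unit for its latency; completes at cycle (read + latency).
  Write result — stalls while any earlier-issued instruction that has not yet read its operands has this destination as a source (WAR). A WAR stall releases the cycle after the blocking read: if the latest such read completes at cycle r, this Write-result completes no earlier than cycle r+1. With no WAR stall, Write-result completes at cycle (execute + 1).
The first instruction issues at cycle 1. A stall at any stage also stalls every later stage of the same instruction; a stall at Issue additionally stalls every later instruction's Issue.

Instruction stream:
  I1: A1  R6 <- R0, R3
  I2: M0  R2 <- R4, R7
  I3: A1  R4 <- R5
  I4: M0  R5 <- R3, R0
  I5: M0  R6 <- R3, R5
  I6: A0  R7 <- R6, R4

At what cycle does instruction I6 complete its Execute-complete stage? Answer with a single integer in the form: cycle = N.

cycle = 27

I1  is:1  ro:2  ex:4  wr:5
I2  is:2  ro:3  ex:8  wr:9
I3  is:6  ro:7  ex:9  wr:10  — struct: A1 busy until I1 writes@5
I4  is:10  ro:11  ex:16  wr:17  — struct: M0 busy until I2 writes@9
I5  is:18  ro:19  ex:24  wr:25  — struct: M0 busy until I4 writes@17
I6  is:19  ro:26  ex:27  wr:28  — RAW R6: wait I5 write@25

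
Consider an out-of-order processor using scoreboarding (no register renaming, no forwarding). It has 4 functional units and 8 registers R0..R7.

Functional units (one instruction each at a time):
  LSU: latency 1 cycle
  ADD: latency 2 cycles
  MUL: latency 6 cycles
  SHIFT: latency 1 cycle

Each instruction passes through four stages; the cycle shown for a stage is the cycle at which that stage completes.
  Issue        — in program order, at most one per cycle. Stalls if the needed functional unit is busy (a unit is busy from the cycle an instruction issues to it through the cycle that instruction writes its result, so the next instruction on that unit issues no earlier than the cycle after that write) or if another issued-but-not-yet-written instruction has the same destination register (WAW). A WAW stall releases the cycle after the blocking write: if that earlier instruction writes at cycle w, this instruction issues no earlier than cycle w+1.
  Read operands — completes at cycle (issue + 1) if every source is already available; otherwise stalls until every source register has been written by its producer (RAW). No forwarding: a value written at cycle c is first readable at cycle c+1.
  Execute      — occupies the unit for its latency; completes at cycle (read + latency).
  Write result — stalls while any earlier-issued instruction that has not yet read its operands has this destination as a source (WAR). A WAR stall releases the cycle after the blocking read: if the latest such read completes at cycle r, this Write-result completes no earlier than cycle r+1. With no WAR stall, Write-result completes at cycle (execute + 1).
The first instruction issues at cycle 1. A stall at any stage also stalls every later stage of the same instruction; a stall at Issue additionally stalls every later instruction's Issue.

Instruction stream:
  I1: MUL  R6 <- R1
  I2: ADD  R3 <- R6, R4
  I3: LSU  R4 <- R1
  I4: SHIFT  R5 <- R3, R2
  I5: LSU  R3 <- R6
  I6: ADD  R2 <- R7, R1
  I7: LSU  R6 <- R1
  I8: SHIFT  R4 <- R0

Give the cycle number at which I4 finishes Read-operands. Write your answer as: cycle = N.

I1: IS=1 RO=2 EX=8 WR=9
I2: IS=2 RO=10 EX=12 WR=13  [RAW R6: wait I1 write@9]
I3: IS=3 RO=4 EX=5 WR=11  [WAR R4: wait I2 read@10]
I4: IS=4 RO=14 EX=15 WR=16  [RAW R3: wait I2 write@13]
I5: IS=14 RO=15 EX=16 WR=17  [WAW R3: wait I2 write@13]
I6: IS=15 RO=16 EX=18 WR=19
I7: IS=18 RO=19 EX=20 WR=21  [struct: LSU busy until I5 writes@17]
I8: IS=19 RO=20 EX=21 WR=22

cycle = 14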